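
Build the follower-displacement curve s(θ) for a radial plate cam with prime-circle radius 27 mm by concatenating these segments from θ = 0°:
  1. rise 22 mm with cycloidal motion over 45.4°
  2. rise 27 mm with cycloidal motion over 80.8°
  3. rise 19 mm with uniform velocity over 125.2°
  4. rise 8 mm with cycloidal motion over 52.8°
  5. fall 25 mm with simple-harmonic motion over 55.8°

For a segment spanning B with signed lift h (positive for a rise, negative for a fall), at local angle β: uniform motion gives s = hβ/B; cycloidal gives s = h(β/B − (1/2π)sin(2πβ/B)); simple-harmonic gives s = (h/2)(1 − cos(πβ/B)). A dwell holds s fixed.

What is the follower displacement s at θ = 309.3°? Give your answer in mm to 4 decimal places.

seg 1 [0°–45.4°] cycloidal, h=22: full span → s += 22 → s = 22.0000
seg 2 [45.4°–126.2°] cycloidal, h=27: full span → s += 27 → s = 49.0000
seg 3 [126.2°–251.4°] uniform, h=19: full span → s += 19 → s = 68.0000
seg 4 [251.4°–304.2°] cycloidal, h=8: full span → s += 8 → s = 76.0000
seg 5 [304.2°–360°] simple-harmonic, h=-25: θ=309.3° here. β=5.1, B=55.8. -25/2·(1 − cos(π·0.0914)) = -0.5118 → s = 75.4882

75.4882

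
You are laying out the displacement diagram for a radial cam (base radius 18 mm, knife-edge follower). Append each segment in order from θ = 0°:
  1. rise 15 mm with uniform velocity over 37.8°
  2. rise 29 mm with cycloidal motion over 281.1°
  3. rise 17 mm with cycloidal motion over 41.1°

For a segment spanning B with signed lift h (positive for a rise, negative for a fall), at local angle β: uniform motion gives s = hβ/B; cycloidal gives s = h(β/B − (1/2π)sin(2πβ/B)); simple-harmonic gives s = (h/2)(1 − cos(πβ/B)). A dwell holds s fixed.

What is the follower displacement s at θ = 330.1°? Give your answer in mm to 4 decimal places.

seg 1 [0°–37.8°] uniform, h=15: full span → s += 15 → s = 15.0000
seg 2 [37.8°–318.9°] cycloidal, h=29: full span → s += 29 → s = 44.0000
seg 3 [318.9°–360°] cycloidal, h=17: θ=330.1° here. β=11.2, B=41.1. 17·(0.2725 − sin(2π·0.2725)/(2π)) = 1.9540 → s = 45.9540

45.9540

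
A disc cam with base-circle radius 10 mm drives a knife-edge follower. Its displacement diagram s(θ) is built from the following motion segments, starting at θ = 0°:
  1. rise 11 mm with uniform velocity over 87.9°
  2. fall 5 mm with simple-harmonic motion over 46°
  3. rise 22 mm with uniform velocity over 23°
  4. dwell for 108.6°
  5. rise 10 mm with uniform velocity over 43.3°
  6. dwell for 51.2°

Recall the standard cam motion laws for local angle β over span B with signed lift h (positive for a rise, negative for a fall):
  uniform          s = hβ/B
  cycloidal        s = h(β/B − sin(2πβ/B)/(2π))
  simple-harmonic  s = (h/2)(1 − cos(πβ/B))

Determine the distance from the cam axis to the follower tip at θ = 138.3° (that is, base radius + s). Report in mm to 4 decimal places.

seg 1 [0°–87.9°] uniform, h=11: full span → s += 11 → s = 11.0000
seg 2 [87.9°–133.9°] simple-harmonic, h=-5: full span → s += -5 → s = 6.0000
seg 3 [133.9°–156.9°] uniform, h=22: θ=138.3° here. β=4.4, B=23. 22·4.4/23 = 4.2087 → s = 10.2087
radial distance = base radius + s = 10 + 10.2087 = 20.2087

20.2087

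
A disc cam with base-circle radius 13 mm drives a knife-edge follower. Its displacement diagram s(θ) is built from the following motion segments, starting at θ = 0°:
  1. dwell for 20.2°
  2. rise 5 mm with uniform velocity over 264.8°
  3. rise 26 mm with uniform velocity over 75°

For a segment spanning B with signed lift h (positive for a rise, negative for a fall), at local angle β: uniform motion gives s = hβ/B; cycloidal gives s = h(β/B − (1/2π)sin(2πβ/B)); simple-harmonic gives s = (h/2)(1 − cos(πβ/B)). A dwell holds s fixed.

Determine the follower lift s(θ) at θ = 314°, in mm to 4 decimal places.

seg 1 [0°–20.2°] dwell: s stays 0.0000
seg 2 [20.2°–285°] uniform, h=5: full span → s += 5 → s = 5.0000
seg 3 [285°–360°] uniform, h=26: θ=314° here. β=29, B=75. 26·29/75 = 10.0533 → s = 15.0533

15.0533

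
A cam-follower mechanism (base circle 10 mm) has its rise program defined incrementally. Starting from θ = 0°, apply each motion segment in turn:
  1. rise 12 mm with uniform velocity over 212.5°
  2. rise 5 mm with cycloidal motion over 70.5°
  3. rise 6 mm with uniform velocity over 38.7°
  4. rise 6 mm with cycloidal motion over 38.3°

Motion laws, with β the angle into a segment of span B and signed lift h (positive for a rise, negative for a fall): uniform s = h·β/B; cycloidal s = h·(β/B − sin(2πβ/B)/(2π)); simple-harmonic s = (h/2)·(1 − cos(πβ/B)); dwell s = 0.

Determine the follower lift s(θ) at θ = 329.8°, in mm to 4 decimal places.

seg 1 [0°–212.5°] uniform, h=12: full span → s += 12 → s = 12.0000
seg 2 [212.5°–283°] cycloidal, h=5: full span → s += 5 → s = 17.0000
seg 3 [283°–321.7°] uniform, h=6: full span → s += 6 → s = 23.0000
seg 4 [321.7°–360°] cycloidal, h=6: θ=329.8° here. β=8.1, B=38.3. 6·(0.2115 − sin(2π·0.2115)/(2π)) = 0.3418 → s = 23.3418

23.3418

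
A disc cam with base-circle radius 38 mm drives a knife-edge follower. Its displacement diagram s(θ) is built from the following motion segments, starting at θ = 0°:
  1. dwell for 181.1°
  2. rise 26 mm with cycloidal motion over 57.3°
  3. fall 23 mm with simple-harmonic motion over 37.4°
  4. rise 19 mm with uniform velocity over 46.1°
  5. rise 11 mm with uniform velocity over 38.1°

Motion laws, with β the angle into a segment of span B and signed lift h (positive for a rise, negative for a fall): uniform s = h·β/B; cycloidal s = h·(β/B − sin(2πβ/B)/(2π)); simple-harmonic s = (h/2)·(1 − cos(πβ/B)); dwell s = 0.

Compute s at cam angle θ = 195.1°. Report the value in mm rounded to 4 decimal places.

seg 1 [0°–181.1°] dwell: s stays 0.0000
seg 2 [181.1°–238.4°] cycloidal, h=26: θ=195.1° here. β=14, B=57.3. 26·(0.2443 − sin(2π·0.2443)/(2π)) = 2.2171 → s = 2.2171

2.2171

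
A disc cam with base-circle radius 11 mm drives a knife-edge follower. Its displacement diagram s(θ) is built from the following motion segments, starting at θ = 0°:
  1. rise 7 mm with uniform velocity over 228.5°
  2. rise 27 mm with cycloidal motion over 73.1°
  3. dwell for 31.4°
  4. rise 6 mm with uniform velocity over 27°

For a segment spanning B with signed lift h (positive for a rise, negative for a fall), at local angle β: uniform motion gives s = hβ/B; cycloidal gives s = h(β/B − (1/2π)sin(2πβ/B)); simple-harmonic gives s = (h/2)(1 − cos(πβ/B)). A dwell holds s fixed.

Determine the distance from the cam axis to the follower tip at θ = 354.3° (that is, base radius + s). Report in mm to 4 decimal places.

seg 1 [0°–228.5°] uniform, h=7: full span → s += 7 → s = 7.0000
seg 2 [228.5°–301.6°] cycloidal, h=27: full span → s += 27 → s = 34.0000
seg 3 [301.6°–333°] dwell: s stays 34.0000
seg 4 [333°–360°] uniform, h=6: θ=354.3° here. β=21.3, B=27. 6·21.3/27 = 4.7333 → s = 38.7333
radial distance = base radius + s = 11 + 38.7333 = 49.7333

49.7333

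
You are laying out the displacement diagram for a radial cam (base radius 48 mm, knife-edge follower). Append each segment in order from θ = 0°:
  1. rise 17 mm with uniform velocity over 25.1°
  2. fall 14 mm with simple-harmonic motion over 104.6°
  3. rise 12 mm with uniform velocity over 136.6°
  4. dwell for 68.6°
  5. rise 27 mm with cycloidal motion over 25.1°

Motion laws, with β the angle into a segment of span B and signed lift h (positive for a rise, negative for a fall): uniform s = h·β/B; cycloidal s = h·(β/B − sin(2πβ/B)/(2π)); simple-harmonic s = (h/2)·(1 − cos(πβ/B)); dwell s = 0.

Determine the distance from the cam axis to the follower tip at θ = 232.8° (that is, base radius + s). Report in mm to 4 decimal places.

seg 1 [0°–25.1°] uniform, h=17: full span → s += 17 → s = 17.0000
seg 2 [25.1°–129.7°] simple-harmonic, h=-14: full span → s += -14 → s = 3.0000
seg 3 [129.7°–266.3°] uniform, h=12: θ=232.8° here. β=103.1, B=136.6. 12·103.1/136.6 = 9.0571 → s = 12.0571
radial distance = base radius + s = 48 + 12.0571 = 60.0571

60.0571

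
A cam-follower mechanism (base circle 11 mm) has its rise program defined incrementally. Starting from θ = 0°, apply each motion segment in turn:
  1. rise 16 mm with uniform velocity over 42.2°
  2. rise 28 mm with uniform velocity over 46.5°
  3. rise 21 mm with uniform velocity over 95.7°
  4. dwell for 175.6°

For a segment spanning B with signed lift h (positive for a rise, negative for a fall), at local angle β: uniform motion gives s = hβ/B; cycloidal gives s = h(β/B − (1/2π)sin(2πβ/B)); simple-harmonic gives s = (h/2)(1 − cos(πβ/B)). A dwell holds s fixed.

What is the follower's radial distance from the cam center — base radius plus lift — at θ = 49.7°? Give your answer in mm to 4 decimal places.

seg 1 [0°–42.2°] uniform, h=16: full span → s += 16 → s = 16.0000
seg 2 [42.2°–88.7°] uniform, h=28: θ=49.7° here. β=7.5, B=46.5. 28·7.5/46.5 = 4.5161 → s = 20.5161
radial distance = base radius + s = 11 + 20.5161 = 31.5161

31.5161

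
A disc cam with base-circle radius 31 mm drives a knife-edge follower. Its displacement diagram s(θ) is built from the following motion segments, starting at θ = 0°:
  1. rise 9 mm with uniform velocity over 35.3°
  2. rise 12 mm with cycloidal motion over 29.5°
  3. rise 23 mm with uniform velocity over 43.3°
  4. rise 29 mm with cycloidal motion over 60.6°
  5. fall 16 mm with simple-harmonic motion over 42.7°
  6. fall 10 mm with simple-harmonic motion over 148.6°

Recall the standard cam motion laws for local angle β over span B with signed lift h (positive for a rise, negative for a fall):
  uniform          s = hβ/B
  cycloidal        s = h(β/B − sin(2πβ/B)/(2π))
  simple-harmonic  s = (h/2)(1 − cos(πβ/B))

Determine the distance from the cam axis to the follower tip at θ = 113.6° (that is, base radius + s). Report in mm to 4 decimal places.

seg 1 [0°–35.3°] uniform, h=9: full span → s += 9 → s = 9.0000
seg 2 [35.3°–64.8°] cycloidal, h=12: full span → s += 12 → s = 21.0000
seg 3 [64.8°–108.1°] uniform, h=23: full span → s += 23 → s = 44.0000
seg 4 [108.1°–168.7°] cycloidal, h=29: θ=113.6° here. β=5.5, B=60.6. 29·(0.0908 − sin(2π·0.0908)/(2π)) = 0.1404 → s = 44.1404
radial distance = base radius + s = 31 + 44.1404 = 75.1404

75.1404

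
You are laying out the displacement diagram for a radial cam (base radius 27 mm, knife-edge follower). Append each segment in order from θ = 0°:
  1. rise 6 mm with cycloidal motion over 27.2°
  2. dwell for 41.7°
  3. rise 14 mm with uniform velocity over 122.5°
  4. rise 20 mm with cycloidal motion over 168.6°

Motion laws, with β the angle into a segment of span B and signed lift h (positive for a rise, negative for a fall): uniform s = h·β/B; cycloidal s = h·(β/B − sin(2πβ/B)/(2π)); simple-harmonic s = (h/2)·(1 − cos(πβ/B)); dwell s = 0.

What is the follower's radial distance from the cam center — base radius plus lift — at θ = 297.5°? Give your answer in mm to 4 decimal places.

seg 1 [0°–27.2°] cycloidal, h=6: full span → s += 6 → s = 6.0000
seg 2 [27.2°–68.9°] dwell: s stays 6.0000
seg 3 [68.9°–191.4°] uniform, h=14: full span → s += 14 → s = 20.0000
seg 4 [191.4°–360°] cycloidal, h=20: θ=297.5° here. β=106.1, B=168.6. 20·(0.6293 − sin(2π·0.6293)/(2π)) = 14.8968 → s = 34.8968
radial distance = base radius + s = 27 + 34.8968 = 61.8968

61.8968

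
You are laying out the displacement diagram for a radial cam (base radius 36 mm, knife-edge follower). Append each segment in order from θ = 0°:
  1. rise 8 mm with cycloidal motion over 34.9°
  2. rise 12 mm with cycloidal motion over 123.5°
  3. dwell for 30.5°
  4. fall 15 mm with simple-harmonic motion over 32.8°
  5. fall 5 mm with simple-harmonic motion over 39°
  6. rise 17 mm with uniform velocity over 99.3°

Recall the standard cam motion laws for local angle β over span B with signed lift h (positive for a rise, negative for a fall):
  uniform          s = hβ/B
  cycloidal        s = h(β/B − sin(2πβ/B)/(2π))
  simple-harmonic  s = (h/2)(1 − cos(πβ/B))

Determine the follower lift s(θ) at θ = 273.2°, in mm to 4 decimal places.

seg 1 [0°–34.9°] cycloidal, h=8: full span → s += 8 → s = 8.0000
seg 2 [34.9°–158.4°] cycloidal, h=12: full span → s += 12 → s = 20.0000
seg 3 [158.4°–188.9°] dwell: s stays 20.0000
seg 4 [188.9°–221.7°] simple-harmonic, h=-15: full span → s += -15 → s = 5.0000
seg 5 [221.7°–260.7°] simple-harmonic, h=-5: full span → s += -5 → s = 0.0000
seg 6 [260.7°–360°] uniform, h=17: θ=273.2° here. β=12.5, B=99.3. 17·12.5/99.3 = 2.1400 → s = 2.1400

2.1400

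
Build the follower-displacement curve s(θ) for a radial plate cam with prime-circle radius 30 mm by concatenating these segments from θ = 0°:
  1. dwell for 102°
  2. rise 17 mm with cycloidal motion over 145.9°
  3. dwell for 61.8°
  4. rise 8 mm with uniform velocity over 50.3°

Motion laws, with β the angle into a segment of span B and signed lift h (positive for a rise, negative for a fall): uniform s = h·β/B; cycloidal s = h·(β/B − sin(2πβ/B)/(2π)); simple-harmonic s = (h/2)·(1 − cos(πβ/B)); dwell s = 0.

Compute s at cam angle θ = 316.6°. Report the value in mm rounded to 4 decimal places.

seg 1 [0°–102°] dwell: s stays 0.0000
seg 2 [102°–247.9°] cycloidal, h=17: full span → s += 17 → s = 17.0000
seg 3 [247.9°–309.7°] dwell: s stays 17.0000
seg 4 [309.7°–360°] uniform, h=8: θ=316.6° here. β=6.9, B=50.3. 8·6.9/50.3 = 1.0974 → s = 18.0974

18.0974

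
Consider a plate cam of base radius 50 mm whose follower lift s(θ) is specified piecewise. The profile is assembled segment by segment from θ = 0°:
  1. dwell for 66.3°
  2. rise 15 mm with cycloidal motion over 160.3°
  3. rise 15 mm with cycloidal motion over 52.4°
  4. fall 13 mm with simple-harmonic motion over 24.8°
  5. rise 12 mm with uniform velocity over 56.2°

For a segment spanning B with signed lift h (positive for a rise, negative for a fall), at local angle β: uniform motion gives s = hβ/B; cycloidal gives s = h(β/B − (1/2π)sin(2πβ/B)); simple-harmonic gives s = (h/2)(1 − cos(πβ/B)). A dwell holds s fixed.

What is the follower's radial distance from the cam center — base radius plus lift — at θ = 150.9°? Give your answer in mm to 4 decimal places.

seg 1 [0°–66.3°] dwell: s stays 0.0000
seg 2 [66.3°–226.6°] cycloidal, h=15: θ=150.9° here. β=84.6, B=160.3. 15·(0.5278 − sin(2π·0.5278)/(2π)) = 8.3307 → s = 8.3307
radial distance = base radius + s = 50 + 8.3307 = 58.3307

58.3307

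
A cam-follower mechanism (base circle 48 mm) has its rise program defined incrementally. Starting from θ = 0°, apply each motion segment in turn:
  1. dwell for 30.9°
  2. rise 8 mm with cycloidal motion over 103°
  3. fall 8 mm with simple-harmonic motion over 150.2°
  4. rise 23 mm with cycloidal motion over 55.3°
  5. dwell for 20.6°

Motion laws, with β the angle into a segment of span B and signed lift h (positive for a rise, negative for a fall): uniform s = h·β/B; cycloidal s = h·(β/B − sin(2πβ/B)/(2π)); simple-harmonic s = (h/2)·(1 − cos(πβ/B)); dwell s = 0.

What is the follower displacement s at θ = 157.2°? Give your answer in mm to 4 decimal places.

seg 1 [0°–30.9°] dwell: s stays 0.0000
seg 2 [30.9°–133.9°] cycloidal, h=8: full span → s += 8 → s = 8.0000
seg 3 [133.9°–284.1°] simple-harmonic, h=-8: θ=157.2° here. β=23.3, B=150.2. -8/2·(1 − cos(π·0.1551)) = -0.4657 → s = 7.5343

7.5343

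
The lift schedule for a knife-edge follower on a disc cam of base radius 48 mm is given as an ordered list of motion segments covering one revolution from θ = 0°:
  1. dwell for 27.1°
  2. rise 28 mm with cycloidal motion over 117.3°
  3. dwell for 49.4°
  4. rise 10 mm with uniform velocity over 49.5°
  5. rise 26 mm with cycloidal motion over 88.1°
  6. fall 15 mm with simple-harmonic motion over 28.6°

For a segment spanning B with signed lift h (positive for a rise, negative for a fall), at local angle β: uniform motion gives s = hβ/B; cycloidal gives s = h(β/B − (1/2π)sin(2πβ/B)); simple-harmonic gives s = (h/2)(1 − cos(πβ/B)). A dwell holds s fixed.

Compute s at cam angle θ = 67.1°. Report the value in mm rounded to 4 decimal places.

seg 1 [0°–27.1°] dwell: s stays 0.0000
seg 2 [27.1°–144.4°] cycloidal, h=28: θ=67.1° here. β=40, B=117.3. 28·(0.3410 − sin(2π·0.3410)/(2π)) = 5.8007 → s = 5.8007

5.8007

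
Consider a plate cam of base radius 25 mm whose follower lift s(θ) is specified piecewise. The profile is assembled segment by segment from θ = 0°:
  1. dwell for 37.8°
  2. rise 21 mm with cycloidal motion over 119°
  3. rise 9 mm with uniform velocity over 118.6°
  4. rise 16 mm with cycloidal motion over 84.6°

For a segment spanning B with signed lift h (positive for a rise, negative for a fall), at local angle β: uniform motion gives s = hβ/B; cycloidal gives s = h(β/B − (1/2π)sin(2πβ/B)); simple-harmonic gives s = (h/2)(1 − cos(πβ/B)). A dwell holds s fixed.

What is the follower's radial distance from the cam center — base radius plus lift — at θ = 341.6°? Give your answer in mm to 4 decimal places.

seg 1 [0°–37.8°] dwell: s stays 0.0000
seg 2 [37.8°–156.8°] cycloidal, h=21: full span → s += 21 → s = 21.0000
seg 3 [156.8°–275.4°] uniform, h=9: full span → s += 9 → s = 30.0000
seg 4 [275.4°–360°] cycloidal, h=16: θ=341.6° here. β=66.2, B=84.6. 16·(0.7825 − sin(2π·0.7825)/(2π)) = 15.0136 → s = 45.0136
radial distance = base radius + s = 25 + 45.0136 = 70.0136

70.0136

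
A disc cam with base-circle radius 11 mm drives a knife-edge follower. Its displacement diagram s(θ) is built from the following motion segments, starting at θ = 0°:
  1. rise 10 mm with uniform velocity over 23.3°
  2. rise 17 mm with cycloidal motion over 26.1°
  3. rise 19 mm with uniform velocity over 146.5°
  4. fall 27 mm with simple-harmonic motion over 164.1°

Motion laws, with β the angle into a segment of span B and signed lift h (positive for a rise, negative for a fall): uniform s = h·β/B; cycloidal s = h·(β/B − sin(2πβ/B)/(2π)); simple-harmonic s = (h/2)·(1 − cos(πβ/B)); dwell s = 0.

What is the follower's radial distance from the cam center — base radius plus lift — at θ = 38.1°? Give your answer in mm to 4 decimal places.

seg 1 [0°–23.3°] uniform, h=10: full span → s += 10 → s = 10.0000
seg 2 [23.3°–49.4°] cycloidal, h=17: θ=38.1° here. β=14.8, B=26.1. 17·(0.5670 − sin(2π·0.5670)/(2π)) = 10.7463 → s = 20.7463
radial distance = base radius + s = 11 + 20.7463 = 31.7463

31.7463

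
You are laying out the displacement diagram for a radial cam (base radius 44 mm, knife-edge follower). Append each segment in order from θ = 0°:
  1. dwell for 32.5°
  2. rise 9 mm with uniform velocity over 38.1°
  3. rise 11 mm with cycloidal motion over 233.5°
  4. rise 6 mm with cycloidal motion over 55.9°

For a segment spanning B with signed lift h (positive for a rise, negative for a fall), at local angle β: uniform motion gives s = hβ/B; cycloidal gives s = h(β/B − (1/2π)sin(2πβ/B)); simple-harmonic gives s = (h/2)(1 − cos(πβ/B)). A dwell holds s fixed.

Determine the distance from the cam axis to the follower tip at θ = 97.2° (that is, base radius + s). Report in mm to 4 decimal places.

seg 1 [0°–32.5°] dwell: s stays 0.0000
seg 2 [32.5°–70.6°] uniform, h=9: full span → s += 9 → s = 9.0000
seg 3 [70.6°–304.1°] cycloidal, h=11: θ=97.2° here. β=26.6, B=233.5. 11·(0.1139 − sin(2π·0.1139)/(2π)) = 0.1043 → s = 9.1043
radial distance = base radius + s = 44 + 9.1043 = 53.1043

53.1043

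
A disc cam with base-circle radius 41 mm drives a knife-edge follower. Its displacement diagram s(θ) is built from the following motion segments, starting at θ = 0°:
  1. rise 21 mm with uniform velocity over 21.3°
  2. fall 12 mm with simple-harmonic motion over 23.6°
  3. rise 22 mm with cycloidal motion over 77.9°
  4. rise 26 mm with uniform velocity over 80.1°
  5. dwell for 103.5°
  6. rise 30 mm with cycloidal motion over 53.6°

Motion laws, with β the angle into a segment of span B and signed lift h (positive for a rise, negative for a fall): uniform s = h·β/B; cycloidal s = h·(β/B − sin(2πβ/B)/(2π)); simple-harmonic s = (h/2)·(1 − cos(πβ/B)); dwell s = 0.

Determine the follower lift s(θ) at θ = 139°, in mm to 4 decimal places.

seg 1 [0°–21.3°] uniform, h=21: full span → s += 21 → s = 21.0000
seg 2 [21.3°–44.9°] simple-harmonic, h=-12: full span → s += -12 → s = 9.0000
seg 3 [44.9°–122.8°] cycloidal, h=22: full span → s += 22 → s = 31.0000
seg 4 [122.8°–202.9°] uniform, h=26: θ=139° here. β=16.2, B=80.1. 26·16.2/80.1 = 5.2584 → s = 36.2584

36.2584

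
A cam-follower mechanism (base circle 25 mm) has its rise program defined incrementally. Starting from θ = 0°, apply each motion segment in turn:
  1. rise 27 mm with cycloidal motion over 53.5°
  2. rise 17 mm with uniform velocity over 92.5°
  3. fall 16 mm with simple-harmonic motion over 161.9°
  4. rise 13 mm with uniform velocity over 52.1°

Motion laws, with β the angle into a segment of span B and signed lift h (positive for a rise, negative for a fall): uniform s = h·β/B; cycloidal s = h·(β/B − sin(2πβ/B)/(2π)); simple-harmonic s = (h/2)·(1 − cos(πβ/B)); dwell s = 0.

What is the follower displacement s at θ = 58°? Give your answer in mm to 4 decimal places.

seg 1 [0°–53.5°] cycloidal, h=27: full span → s += 27 → s = 27.0000
seg 2 [53.5°–146°] uniform, h=17: θ=58° here. β=4.5, B=92.5. 17·4.5/92.5 = 0.8270 → s = 27.8270

27.8270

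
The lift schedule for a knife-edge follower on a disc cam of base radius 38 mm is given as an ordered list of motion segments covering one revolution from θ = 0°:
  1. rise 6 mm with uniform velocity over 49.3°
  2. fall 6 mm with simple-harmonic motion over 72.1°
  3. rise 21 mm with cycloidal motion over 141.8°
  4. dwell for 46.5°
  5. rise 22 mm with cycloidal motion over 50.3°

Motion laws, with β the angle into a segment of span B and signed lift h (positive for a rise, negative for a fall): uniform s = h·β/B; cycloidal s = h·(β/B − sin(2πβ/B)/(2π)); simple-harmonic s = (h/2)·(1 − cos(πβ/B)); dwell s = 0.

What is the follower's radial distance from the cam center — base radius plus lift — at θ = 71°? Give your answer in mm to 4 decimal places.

seg 1 [0°–49.3°] uniform, h=6: full span → s += 6 → s = 6.0000
seg 2 [49.3°–121.4°] simple-harmonic, h=-6: θ=71° here. β=21.7, B=72.1. -6/2·(1 − cos(π·0.3010)) = -1.2441 → s = 4.7559
radial distance = base radius + s = 38 + 4.7559 = 42.7559

42.7559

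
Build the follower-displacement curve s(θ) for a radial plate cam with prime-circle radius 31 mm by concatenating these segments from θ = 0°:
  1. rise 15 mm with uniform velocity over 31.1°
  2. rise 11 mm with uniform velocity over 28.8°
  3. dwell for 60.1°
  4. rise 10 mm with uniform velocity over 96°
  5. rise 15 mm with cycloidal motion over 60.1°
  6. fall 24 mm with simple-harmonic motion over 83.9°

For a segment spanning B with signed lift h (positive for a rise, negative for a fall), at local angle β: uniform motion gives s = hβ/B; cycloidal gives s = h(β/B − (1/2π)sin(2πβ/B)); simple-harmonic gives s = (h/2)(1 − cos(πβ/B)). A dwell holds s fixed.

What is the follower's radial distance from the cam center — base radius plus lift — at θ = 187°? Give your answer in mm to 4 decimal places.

seg 1 [0°–31.1°] uniform, h=15: full span → s += 15 → s = 15.0000
seg 2 [31.1°–59.9°] uniform, h=11: full span → s += 11 → s = 26.0000
seg 3 [59.9°–120°] dwell: s stays 26.0000
seg 4 [120°–216°] uniform, h=10: θ=187° here. β=67, B=96. 10·67/96 = 6.9792 → s = 32.9792
radial distance = base radius + s = 31 + 32.9792 = 63.9792

63.9792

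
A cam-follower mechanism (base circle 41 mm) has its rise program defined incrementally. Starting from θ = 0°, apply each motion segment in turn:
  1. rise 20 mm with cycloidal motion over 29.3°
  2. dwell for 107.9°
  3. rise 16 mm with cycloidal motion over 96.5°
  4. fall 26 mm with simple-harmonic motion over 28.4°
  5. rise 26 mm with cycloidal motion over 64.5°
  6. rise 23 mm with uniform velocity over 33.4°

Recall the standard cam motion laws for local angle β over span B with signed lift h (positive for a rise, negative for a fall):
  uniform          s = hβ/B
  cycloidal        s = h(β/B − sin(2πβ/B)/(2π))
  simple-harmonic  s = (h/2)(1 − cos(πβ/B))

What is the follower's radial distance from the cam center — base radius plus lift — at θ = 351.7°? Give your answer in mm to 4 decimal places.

seg 1 [0°–29.3°] cycloidal, h=20: full span → s += 20 → s = 20.0000
seg 2 [29.3°–137.2°] dwell: s stays 20.0000
seg 3 [137.2°–233.7°] cycloidal, h=16: full span → s += 16 → s = 36.0000
seg 4 [233.7°–262.1°] simple-harmonic, h=-26: full span → s += -26 → s = 10.0000
seg 5 [262.1°–326.6°] cycloidal, h=26: full span → s += 26 → s = 36.0000
seg 6 [326.6°–360°] uniform, h=23: θ=351.7° here. β=25.1, B=33.4. 23·25.1/33.4 = 17.2844 → s = 53.2844
radial distance = base radius + s = 41 + 53.2844 = 94.2844

94.2844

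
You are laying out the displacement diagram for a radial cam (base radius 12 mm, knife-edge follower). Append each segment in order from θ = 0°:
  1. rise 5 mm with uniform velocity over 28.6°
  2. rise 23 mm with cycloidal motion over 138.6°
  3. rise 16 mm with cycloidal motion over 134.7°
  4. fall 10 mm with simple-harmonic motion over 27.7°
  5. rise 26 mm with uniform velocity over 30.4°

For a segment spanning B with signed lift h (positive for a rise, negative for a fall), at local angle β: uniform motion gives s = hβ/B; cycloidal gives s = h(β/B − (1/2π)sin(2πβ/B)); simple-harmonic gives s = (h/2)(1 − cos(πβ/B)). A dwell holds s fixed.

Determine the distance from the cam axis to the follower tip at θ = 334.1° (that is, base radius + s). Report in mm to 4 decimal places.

seg 1 [0°–28.6°] uniform, h=5: full span → s += 5 → s = 5.0000
seg 2 [28.6°–167.2°] cycloidal, h=23: full span → s += 23 → s = 28.0000
seg 3 [167.2°–301.9°] cycloidal, h=16: full span → s += 16 → s = 44.0000
seg 4 [301.9°–329.6°] simple-harmonic, h=-10: full span → s += -10 → s = 34.0000
seg 5 [329.6°–360°] uniform, h=26: θ=334.1° here. β=4.5, B=30.4. 26·4.5/30.4 = 3.8487 → s = 37.8487
radial distance = base radius + s = 12 + 37.8487 = 49.8487

49.8487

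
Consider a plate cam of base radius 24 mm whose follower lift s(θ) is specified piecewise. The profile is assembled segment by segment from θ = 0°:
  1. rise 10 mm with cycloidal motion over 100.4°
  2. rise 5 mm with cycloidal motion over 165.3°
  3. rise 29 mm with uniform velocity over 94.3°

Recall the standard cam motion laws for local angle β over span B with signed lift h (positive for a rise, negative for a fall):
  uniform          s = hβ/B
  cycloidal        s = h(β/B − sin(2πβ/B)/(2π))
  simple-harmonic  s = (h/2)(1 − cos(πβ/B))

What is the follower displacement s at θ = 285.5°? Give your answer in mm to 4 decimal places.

seg 1 [0°–100.4°] cycloidal, h=10: full span → s += 10 → s = 10.0000
seg 2 [100.4°–265.7°] cycloidal, h=5: full span → s += 5 → s = 15.0000
seg 3 [265.7°–360°] uniform, h=29: θ=285.5° here. β=19.8, B=94.3. 29·19.8/94.3 = 6.0891 → s = 21.0891

21.0891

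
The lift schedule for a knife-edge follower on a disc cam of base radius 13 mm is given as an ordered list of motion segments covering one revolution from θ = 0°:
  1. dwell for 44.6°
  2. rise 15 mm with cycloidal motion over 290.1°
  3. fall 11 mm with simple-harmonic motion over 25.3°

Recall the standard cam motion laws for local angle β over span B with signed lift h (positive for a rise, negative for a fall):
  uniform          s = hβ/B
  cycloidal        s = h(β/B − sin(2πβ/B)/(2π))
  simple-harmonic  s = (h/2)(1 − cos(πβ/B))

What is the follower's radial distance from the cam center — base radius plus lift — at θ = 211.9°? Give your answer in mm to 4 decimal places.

seg 1 [0°–44.6°] dwell: s stays 0.0000
seg 2 [44.6°–334.7°] cycloidal, h=15: θ=211.9° here. β=167.3, B=290.1. 15·(0.5767 − sin(2π·0.5767)/(2π)) = 9.7569 → s = 9.7569
radial distance = base radius + s = 13 + 9.7569 = 22.7569

22.7569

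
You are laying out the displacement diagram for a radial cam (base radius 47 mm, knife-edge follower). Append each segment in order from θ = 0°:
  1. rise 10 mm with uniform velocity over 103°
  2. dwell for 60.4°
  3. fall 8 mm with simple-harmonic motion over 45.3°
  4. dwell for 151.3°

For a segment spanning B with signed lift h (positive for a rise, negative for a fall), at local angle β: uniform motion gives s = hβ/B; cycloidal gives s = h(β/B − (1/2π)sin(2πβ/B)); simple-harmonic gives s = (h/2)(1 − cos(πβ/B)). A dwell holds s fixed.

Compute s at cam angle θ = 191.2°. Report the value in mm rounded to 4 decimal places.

seg 1 [0°–103°] uniform, h=10: full span → s += 10 → s = 10.0000
seg 2 [103°–163.4°] dwell: s stays 10.0000
seg 3 [163.4°–208.7°] simple-harmonic, h=-8: θ=191.2° here. β=27.8, B=45.3. -8/2·(1 − cos(π·0.6137)) = -5.3984 → s = 4.6016

4.6016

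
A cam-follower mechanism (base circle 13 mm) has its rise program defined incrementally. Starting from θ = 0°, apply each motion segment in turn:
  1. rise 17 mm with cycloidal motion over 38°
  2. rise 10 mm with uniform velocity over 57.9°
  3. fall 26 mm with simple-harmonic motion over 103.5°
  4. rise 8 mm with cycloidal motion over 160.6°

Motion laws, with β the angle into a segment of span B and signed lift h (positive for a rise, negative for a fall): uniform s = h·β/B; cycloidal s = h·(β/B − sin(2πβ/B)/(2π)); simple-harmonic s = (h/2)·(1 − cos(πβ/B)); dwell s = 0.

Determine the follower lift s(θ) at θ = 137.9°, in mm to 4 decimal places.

seg 1 [0°–38°] cycloidal, h=17: full span → s += 17 → s = 17.0000
seg 2 [38°–95.9°] uniform, h=10: full span → s += 10 → s = 27.0000
seg 3 [95.9°–199.4°] simple-harmonic, h=-26: θ=137.9° here. β=42, B=103.5. -26/2·(1 − cos(π·0.4058)) = -9.2086 → s = 17.7914

17.7914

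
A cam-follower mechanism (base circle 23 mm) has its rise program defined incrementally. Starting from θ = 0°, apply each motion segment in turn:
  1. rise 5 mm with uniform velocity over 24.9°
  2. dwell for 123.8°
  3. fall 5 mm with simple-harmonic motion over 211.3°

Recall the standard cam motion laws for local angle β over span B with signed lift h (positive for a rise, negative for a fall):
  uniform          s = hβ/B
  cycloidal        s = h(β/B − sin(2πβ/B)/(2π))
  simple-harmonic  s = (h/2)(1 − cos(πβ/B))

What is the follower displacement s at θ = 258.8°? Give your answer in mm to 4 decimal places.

seg 1 [0°–24.9°] uniform, h=5: full span → s += 5 → s = 5.0000
seg 2 [24.9°–148.7°] dwell: s stays 5.0000
seg 3 [148.7°–360°] simple-harmonic, h=-5: θ=258.8° here. β=110.1, B=211.3. -5/2·(1 − cos(π·0.5211)) = -2.6653 → s = 2.3347

2.3347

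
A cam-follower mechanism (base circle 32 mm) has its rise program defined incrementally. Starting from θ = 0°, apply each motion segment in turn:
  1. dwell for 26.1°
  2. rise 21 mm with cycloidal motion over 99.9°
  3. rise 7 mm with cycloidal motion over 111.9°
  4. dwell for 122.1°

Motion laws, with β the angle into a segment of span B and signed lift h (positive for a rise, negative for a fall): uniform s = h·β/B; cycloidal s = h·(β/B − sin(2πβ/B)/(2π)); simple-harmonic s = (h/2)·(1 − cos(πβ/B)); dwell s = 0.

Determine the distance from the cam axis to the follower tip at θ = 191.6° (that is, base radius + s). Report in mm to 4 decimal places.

seg 1 [0°–26.1°] dwell: s stays 0.0000
seg 2 [26.1°–126°] cycloidal, h=21: full span → s += 21 → s = 21.0000
seg 3 [126°–237.9°] cycloidal, h=7: θ=191.6° here. β=65.6, B=111.9. 7·(0.5862 − sin(2π·0.5862)/(2π)) = 4.6782 → s = 25.6782
radial distance = base radius + s = 32 + 25.6782 = 57.6782

57.6782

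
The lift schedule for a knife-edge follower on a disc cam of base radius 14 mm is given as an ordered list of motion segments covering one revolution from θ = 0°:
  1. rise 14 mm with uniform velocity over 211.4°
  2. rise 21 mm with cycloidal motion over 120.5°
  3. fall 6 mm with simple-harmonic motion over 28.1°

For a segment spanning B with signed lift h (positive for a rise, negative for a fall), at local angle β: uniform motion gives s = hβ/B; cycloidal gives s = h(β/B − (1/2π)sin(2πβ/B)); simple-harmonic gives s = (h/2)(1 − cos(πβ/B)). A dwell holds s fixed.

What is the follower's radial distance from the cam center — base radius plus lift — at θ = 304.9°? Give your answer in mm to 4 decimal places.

seg 1 [0°–211.4°] uniform, h=14: full span → s += 14 → s = 14.0000
seg 2 [211.4°–331.9°] cycloidal, h=21: θ=304.9° here. β=93.5, B=120.5. 21·(0.7759 − sin(2π·0.7759)/(2π)) = 19.5926 → s = 33.5926
radial distance = base radius + s = 14 + 33.5926 = 47.5926

47.5926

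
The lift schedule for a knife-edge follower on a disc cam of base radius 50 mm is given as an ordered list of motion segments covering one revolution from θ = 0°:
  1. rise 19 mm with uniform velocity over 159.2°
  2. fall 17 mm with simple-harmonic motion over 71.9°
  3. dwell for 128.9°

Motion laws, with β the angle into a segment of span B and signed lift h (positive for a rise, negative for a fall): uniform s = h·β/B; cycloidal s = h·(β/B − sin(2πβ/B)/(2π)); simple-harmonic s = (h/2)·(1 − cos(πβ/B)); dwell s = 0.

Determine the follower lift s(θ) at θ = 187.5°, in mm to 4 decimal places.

seg 1 [0°–159.2°] uniform, h=19: full span → s += 19 → s = 19.0000
seg 2 [159.2°–231.1°] simple-harmonic, h=-17: θ=187.5° here. β=28.3, B=71.9. -17/2·(1 − cos(π·0.3936)) = -5.7114 → s = 13.2886

13.2886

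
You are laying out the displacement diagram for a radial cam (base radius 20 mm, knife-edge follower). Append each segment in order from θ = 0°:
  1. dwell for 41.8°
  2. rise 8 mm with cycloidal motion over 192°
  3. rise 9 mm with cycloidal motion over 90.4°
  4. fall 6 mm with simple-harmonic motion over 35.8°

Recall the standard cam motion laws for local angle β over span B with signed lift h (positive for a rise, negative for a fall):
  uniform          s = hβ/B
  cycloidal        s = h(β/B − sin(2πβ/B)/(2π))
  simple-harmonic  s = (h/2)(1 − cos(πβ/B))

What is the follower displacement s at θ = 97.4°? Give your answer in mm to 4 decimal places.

seg 1 [0°–41.8°] dwell: s stays 0.0000
seg 2 [41.8°–233.8°] cycloidal, h=8: θ=97.4° here. β=55.6, B=192. 8·(0.2896 − sin(2π·0.2896)/(2π)) = 1.0826 → s = 1.0826

1.0826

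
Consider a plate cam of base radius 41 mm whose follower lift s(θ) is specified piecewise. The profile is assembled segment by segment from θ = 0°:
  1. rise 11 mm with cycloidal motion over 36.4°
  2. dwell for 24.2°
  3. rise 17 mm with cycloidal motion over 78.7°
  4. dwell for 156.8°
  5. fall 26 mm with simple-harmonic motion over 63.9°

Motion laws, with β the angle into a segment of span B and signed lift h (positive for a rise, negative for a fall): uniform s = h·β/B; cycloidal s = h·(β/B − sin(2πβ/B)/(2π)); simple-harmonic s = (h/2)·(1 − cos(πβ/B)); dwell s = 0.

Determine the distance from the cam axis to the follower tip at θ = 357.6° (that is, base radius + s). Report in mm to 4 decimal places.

seg 1 [0°–36.4°] cycloidal, h=11: full span → s += 11 → s = 11.0000
seg 2 [36.4°–60.6°] dwell: s stays 11.0000
seg 3 [60.6°–139.3°] cycloidal, h=17: full span → s += 17 → s = 28.0000
seg 4 [139.3°–296.1°] dwell: s stays 28.0000
seg 5 [296.1°–360°] simple-harmonic, h=-26: θ=357.6° here. β=61.5, B=63.9. -26/2·(1 − cos(π·0.9624)) = -25.9096 → s = 2.0904
radial distance = base radius + s = 41 + 2.0904 = 43.0904

43.0904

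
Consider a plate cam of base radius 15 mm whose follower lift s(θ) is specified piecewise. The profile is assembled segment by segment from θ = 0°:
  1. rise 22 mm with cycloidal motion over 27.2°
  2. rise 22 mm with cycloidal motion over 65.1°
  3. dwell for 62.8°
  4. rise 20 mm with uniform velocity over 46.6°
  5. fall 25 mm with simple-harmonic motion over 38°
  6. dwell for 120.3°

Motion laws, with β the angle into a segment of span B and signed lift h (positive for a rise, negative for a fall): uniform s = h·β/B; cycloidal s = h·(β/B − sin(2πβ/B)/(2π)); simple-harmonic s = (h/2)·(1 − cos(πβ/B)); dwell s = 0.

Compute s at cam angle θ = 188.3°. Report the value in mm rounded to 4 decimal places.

seg 1 [0°–27.2°] cycloidal, h=22: full span → s += 22 → s = 22.0000
seg 2 [27.2°–92.3°] cycloidal, h=22: full span → s += 22 → s = 44.0000
seg 3 [92.3°–155.1°] dwell: s stays 44.0000
seg 4 [155.1°–201.7°] uniform, h=20: θ=188.3° here. β=33.2, B=46.6. 20·33.2/46.6 = 14.2489 → s = 58.2489

58.2489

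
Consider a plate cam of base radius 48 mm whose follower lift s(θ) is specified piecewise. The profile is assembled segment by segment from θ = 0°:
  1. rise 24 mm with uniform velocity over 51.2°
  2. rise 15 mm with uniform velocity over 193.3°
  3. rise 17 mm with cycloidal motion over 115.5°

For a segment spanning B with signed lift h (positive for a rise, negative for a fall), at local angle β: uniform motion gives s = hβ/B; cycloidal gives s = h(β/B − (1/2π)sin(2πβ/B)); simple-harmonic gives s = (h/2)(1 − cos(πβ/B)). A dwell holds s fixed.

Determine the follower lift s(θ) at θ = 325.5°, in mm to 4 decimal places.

seg 1 [0°–51.2°] uniform, h=24: full span → s += 24 → s = 24.0000
seg 2 [51.2°–244.5°] uniform, h=15: full span → s += 15 → s = 39.0000
seg 3 [244.5°–360°] cycloidal, h=17: θ=325.5° here. β=81, B=115.5. 17·(0.7013 − sin(2π·0.7013)/(2π)) = 14.5020 → s = 53.5020

53.5020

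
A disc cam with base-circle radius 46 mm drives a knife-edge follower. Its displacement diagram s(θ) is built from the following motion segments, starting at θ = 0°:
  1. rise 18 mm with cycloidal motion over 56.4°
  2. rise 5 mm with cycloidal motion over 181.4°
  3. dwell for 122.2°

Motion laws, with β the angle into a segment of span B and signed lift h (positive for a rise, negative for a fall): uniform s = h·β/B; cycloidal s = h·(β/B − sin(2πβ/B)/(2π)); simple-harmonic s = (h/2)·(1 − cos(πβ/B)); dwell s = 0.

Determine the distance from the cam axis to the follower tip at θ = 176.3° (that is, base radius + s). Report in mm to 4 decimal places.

seg 1 [0°–56.4°] cycloidal, h=18: full span → s += 18 → s = 18.0000
seg 2 [56.4°–237.8°] cycloidal, h=5: θ=176.3° here. β=119.9, B=181.4. 5·(0.6610 − sin(2π·0.6610)/(2π)) = 3.9793 → s = 21.9793
radial distance = base radius + s = 46 + 21.9793 = 67.9793

67.9793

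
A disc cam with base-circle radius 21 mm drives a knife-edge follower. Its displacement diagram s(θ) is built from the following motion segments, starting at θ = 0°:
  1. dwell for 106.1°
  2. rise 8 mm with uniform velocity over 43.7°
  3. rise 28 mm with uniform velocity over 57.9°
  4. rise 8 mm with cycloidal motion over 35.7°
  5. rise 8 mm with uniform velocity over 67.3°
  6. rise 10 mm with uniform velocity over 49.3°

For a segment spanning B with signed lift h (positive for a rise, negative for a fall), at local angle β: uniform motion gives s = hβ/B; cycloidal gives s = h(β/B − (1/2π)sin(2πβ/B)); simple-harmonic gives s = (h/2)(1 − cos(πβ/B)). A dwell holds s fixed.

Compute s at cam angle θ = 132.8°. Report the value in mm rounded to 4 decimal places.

seg 1 [0°–106.1°] dwell: s stays 0.0000
seg 2 [106.1°–149.8°] uniform, h=8: θ=132.8° here. β=26.7, B=43.7. 8·26.7/43.7 = 4.8879 → s = 4.8879

4.8879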